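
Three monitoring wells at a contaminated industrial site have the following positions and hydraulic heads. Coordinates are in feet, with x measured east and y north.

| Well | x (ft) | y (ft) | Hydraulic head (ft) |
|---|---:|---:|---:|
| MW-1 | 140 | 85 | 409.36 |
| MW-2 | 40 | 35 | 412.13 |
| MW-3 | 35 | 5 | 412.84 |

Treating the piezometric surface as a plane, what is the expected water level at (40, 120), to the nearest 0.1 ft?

Differences from MW-1: to MW-2 (Δx, Δy, Δh) = (-100, -50, +2.77); to MW-3 = (-105, -80, +3.48).
Solve a·Δx + b·Δy = Δh: det = (-100)·(-80) − (-105)·(-50) = 2750.
∂h/∂x = [(+2.77)·(-80) − (+3.48)·(-50)] / 2750 = -0.01731
∂h/∂y = [(-100)·(+3.48) − (-105)·(+2.77)] / 2750 = -0.02078
h(40, 120) = 409.36 + (-0.01731)·(-100) + (-0.02078)·(35) = 409.36 +1.731 -0.727 = 410.364 ft.

410.4 ft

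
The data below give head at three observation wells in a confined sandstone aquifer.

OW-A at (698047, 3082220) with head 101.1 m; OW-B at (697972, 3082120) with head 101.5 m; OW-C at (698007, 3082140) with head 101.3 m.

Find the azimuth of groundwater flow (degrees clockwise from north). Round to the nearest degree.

095°

Three-point gradient (reference OW-A): Δ to OW-B = (-75, -100, +0.4), Δ to OW-C = (-40, -80, +0.2).
∂h/∂x = -0.006000, ∂h/∂y = +0.0005000 (det = 2000).
Flow direction (−∇h) has components (+0.006000 E, -0.0005000 N).
Azimuth = atan2(E, N) = atan2(+0.006000, -0.0005000) = 94.8° ≈ 095°.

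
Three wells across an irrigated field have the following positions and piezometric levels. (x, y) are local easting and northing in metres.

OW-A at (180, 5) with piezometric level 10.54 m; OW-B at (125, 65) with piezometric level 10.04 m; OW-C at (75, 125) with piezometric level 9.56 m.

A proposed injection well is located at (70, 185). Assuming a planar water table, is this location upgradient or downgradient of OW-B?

downgradient

Differences from OW-A: to OW-B (Δx, Δy, Δh) = (-55, 60, -0.50); to OW-C = (-105, 120, -0.98).
Determinant of the coordinate differences = (-55)·120 − (-105)·60 = -300.
∂h/∂x = [(-0.50)·120 − (-0.98)·60] / -300 = +0.004000
∂h/∂y = [(-55)·(-0.98) − (-105)·(-0.50)] / -300 = -0.004667
Head at (70, 185) = 10.54 + (+0.004000)·(-110) + (-0.004667)·(180) = 9.26 m.
That is lower than the 10.04 m at OW-B, so the point is downgradient.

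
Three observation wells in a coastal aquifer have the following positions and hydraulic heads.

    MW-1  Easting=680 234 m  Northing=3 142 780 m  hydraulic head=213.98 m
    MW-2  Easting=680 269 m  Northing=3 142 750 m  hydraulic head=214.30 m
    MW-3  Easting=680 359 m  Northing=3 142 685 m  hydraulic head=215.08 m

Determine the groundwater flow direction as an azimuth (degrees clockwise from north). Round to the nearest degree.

Three-point gradient (reference MW-1): Δ to MW-2 = (35, -30, +0.32), Δ to MW-3 = (125, -95, +1.10).
∂h/∂x = +0.006118, ∂h/∂y = -0.003529 (det = 425).
Flow direction (−∇h) has components (-0.006118 E, +0.003529 N).
Azimuth = atan2(E, N) = atan2(-0.006118, +0.003529) = 300.0° ≈ 300°.

300°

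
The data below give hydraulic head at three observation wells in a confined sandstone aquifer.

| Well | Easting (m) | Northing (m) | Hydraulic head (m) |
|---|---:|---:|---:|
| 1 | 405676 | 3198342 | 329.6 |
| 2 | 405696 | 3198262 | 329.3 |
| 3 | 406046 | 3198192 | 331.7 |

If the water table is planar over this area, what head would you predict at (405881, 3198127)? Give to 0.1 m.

330.0 m

Three-point gradient (reference 1): Δ to 2 = (20, -80, -0.3), Δ to 3 = (370, -150, +2.1).
∂h/∂x = +0.008008, ∂h/∂y = +0.005752 (det = 26600).
h(405881, 3198127) = 329.6 + (+0.008008)·(205) + (+0.005752)·(-215) = 329.6 +1.642 -1.237 = 330.005 m.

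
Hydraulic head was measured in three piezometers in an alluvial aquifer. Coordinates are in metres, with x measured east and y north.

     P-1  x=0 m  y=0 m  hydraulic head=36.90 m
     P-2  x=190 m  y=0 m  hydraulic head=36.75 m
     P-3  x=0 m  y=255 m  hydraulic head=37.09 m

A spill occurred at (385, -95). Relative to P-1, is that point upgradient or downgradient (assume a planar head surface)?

downgradient

∂h/∂x = (36.75 − 36.90) / (190 − 0) = -0.0007895
∂h/∂y = (37.09 − 36.90) / (255 − 0) = +0.0007451
Head at (385, -95) = 36.90 + (-0.0007895)·(385) + (+0.0007451)·(-95) = 36.53 m.
That is lower than the 36.90 m at P-1, so the point is downgradient.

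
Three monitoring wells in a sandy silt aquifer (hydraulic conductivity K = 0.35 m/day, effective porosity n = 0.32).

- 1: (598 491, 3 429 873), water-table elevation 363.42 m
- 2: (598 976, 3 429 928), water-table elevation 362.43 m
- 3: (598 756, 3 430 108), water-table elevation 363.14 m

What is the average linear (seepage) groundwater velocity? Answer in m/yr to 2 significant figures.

1.0 m/yr

Three-point gradient (reference 1): Δ to 2 = (485, 55, -0.99), Δ to 3 = (265, 235, -0.28).
∂h/∂x = -0.002186, ∂h/∂y = +0.001273 (det = 99400).
|∇h| = √(-0.002186² + 0.001273²) = 0.00253
Seepage velocity v = K·i/n = 0.35 × 0.00253 / 0.32 = 0.002767 m/day = 1.011 m/yr.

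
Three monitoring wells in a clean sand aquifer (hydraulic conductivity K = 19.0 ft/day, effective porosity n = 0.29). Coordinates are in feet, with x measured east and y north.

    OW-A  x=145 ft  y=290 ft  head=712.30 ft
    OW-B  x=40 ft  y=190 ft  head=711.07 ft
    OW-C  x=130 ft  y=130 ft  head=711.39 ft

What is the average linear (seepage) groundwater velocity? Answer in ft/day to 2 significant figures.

0.56 ft/day

Differences from OW-A: to OW-B (Δx, Δy, Δh) = (-105, -100, -1.23); to OW-C = (-15, -160, -0.91).
Solve a·Δx + b·Δy = Δh: det = (-105)·(-160) − (-15)·(-100) = 15300.
∂h/∂x = [(-1.23)·(-160) − (-0.91)·(-100)] / 15300 = +0.006915
∂h/∂y = [(-105)·(-0.91) − (-15)·(-1.23)] / 15300 = +0.005039
|∇h| = √(0.006915² + 0.005039²) = 0.008556
Seepage velocity v = K·i/n = 19.0 × 0.008556 / 0.29 = 0.5606 ft/day.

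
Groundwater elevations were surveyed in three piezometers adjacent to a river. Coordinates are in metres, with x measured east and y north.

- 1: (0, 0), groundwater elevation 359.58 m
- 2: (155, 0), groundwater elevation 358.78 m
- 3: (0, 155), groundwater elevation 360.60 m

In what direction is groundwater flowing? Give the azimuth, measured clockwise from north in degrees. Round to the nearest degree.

∂h/∂x = (358.78 − 359.58) / (155 − 0) = -0.005161
∂h/∂y = (360.60 − 359.58) / (155 − 0) = +0.006581
Flow direction (−∇h) has components (+0.005161 E, -0.006581 N).
Azimuth = atan2(E, N) = atan2(+0.005161, -0.006581) = 141.9° ≈ 142°.

142°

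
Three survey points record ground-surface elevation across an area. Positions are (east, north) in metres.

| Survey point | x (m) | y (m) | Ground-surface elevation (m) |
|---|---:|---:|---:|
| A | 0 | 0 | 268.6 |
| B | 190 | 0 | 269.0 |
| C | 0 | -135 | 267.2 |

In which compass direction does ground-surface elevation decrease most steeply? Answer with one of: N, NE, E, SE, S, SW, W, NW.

∂z/∂x = (269.0 − 268.6) / (190 − 0) = +0.002105
∂z/∂y = (267.2 − 268.6) / (-135 − 0) = +0.01037
Steepest decrease is along −∇f = (-0.002105 E, -0.01037 N) → south.

S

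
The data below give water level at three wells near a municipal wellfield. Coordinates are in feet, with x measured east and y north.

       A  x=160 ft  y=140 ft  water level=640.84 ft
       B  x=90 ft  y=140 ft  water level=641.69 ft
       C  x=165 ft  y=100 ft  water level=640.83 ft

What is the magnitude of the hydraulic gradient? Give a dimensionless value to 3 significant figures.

0.0122

Taking A as reference: B−A = (-70, 0, +0.85); C−A = (5, -40, -0.01).
Solve a·Δx + b·Δy = Δh: det = (-70)·(-40) − 5·0 = 2800.
∂h/∂x = [(+0.85)·(-40) − (-0.01)·0] / 2800 = -0.01214
∂h/∂y = [(-70)·(-0.01) − 5·(+0.85)] / 2800 = -0.001268
|∇h| = √(-0.01214² + -0.001268²) = 0.01221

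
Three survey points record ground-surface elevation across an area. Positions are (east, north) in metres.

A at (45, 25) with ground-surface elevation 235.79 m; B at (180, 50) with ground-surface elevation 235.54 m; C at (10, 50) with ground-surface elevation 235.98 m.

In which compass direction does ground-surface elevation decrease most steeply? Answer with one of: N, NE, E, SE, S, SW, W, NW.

SE

With z = a·x + b·y + c and A as origin, the differences give:
  135·a + 25·b = -0.25
  (-35)·a + 25·b = +0.19
Eliminate b (×25 and ×25, subtract): 4250·a = -11.000 → a = ∂z/∂x = -0.002588
Back-substitute: b = ∂z/∂y = +0.003976.
Steepest decrease is along −∇f = (+0.002588 E, -0.003976 N) → southeast.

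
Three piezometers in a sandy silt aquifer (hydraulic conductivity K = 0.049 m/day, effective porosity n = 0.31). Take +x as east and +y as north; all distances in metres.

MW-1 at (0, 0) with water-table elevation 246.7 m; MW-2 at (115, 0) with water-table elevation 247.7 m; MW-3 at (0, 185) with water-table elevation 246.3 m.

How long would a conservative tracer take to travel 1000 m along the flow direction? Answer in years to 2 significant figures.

1900 years

∂h/∂x = (247.7 − 246.7) / (115 − 0) = +0.008696
∂h/∂y = (246.3 − 246.7) / (185 − 0) = -0.002162
|∇h| = √(0.008696² + -0.002162²) = 0.008961
Seepage velocity v = K·i/n = 0.049 × 0.008961 / 0.31 = 0.001416 m/day.
t = 1000 / 0.001416 = 7.062e+05 days = 1.93e+03 years.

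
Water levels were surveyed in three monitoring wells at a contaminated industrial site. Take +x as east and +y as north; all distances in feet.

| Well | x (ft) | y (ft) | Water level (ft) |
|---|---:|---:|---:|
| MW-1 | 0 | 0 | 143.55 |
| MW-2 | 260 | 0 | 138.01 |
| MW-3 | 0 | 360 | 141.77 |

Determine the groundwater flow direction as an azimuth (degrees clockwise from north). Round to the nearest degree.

077°

∂h/∂x = (138.01 − 143.55) / (260 − 0) = -0.02131
∂h/∂y = (141.77 − 143.55) / (360 − 0) = -0.004944
Flow direction (−∇h) has components (+0.02131 E, +0.004944 N).
Azimuth = atan2(E, N) = atan2(+0.02131, +0.004944) = 76.9° ≈ 077°.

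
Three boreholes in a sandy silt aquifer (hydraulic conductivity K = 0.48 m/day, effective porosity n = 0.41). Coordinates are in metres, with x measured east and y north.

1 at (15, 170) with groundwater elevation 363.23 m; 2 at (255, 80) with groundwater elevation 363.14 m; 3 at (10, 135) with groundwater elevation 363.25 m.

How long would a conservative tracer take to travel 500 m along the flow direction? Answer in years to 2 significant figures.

With h = a·x + b·y + c and 1 as origin, the differences give:
  240·a + (-90)·b = -0.09
  (-5)·a + (-35)·b = +0.02
Eliminate b (×(-35) and ×(-90), subtract): -8850·a = 4.950 → a = ∂h/∂x = -0.0005593
Back-substitute: b = ∂h/∂y = -0.0004915.
|∇h| = √(-0.0005593² + -0.0004915²) = 0.0007446
Seepage velocity v = K·i/n = 0.48 × 0.0007446 / 0.41 = 0.0008717 m/day.
t = 500 / 0.0008717 = 5.736e+05 days = 1.57e+03 years.

1600 years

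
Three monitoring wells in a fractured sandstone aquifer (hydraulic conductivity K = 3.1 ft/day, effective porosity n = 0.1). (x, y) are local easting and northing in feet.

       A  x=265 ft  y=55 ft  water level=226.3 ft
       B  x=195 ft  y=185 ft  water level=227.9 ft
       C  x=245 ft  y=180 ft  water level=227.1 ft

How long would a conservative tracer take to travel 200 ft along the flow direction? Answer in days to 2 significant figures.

400 days

Taking A as reference: B−A = (-70, 130, +1.6); C−A = (-20, 125, +0.8).
Solve a·Δx + b·Δy = Δh: det = (-70)·125 − (-20)·130 = -6150.
∂h/∂x = [(+1.6)·125 − (+0.8)·130] / -6150 = -0.01561
∂h/∂y = [(-70)·(+0.8) − (-20)·(+1.6)] / -6150 = +0.003902
|∇h| = √(-0.01561² + 0.003902²) = 0.01609
Seepage velocity v = K·i/n = 3.1 × 0.01609 / 0.1 = 0.4988 ft/day.
t = 200 / 0.4988 = 401 days.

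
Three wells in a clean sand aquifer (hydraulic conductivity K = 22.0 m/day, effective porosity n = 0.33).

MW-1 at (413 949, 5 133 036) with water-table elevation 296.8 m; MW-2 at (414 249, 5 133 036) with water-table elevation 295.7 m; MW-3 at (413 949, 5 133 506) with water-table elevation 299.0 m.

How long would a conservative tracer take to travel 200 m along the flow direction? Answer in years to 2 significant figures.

1.4 years

∂h/∂x = (295.7 − 296.8) / (414249 − 413949) = -0.003667
∂h/∂y = (299.0 − 296.8) / (5133506 − 5133036) = +0.004681
|∇h| = √(-0.003667² + 0.004681²) = 0.005946
Seepage velocity v = K·i/n = 22.0 × 0.005946 / 0.33 = 0.3964 m/day.
t = 200 / 0.3964 = 504.5 days = 1.38 years.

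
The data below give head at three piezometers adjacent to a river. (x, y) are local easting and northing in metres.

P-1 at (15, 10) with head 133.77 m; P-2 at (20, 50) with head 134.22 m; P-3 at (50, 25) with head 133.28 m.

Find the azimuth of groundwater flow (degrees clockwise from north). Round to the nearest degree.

125°

Taking P-1 as reference: P-2−P-1 = (5, 40, +0.45); P-3−P-1 = (35, 15, -0.49).
Solve a·Δx + b·Δy = Δh: det = 5·15 − 35·40 = -1325.
∂h/∂x = [(+0.45)·15 − (-0.49)·40] / -1325 = -0.01989
∂h/∂y = [5·(-0.49) − 35·(+0.45)] / -1325 = +0.01374
Flow direction (−∇h) has components (+0.01989 E, -0.01374 N).
Azimuth = atan2(E, N) = atan2(+0.01989, -0.01374) = 124.6° ≈ 125°.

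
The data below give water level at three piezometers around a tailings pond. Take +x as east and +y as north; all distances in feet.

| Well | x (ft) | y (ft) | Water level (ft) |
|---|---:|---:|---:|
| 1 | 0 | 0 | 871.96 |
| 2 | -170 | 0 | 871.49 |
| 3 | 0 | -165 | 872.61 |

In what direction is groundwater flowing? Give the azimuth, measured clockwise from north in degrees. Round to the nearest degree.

325°

∂h/∂x = (871.49 − 871.96) / (-170 − 0) = +0.002765
∂h/∂y = (872.61 − 871.96) / (-165 − 0) = -0.003939
Flow direction (−∇h) has components (-0.002765 E, +0.003939 N).
Azimuth = atan2(E, N) = atan2(-0.002765, +0.003939) = 324.9° ≈ 325°.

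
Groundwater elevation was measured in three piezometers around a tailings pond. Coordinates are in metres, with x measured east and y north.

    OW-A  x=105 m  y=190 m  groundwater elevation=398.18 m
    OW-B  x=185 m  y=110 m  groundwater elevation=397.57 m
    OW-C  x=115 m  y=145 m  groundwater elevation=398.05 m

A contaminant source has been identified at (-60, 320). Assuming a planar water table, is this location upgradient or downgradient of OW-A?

upgradient

With h = a·x + b·y + c and OW-A as origin, the differences give:
  80·a + (-80)·b = -0.61
  10·a + (-45)·b = -0.13
Eliminate b (×(-45) and ×(-80), subtract): -2800·a = 17.050 → a = ∂h/∂x = -0.006089
Back-substitute: b = ∂h/∂y = +0.001536.
Head at (-60, 320) = 398.18 + (-0.006089)·(-165) + (+0.001536)·(130) = 399.38 m.
That is higher than the 398.18 m at OW-A, so the point is upgradient.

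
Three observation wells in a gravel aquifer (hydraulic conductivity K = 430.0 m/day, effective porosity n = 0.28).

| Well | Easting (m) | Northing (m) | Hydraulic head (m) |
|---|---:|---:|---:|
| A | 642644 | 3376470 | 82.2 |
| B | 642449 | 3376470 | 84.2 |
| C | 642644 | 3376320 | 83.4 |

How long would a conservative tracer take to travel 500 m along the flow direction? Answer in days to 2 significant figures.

∂h/∂x = (84.2 − 82.2) / (642449 − 642644) = -0.01026
∂h/∂y = (83.4 − 82.2) / (3376320 − 3376470) = -0.008000
|∇h| = √(-0.01026² + -0.008000²) = 0.01301
Seepage velocity v = K·i/n = 430.0 × 0.01301 / 0.28 = 19.98 m/day.
t = 500 / 19.98 = 25.03 days.

25 days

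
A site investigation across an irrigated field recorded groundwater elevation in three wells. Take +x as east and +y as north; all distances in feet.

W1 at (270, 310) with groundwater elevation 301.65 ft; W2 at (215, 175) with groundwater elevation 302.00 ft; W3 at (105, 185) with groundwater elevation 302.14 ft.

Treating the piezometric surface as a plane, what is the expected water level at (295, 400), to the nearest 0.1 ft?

301.4 ft

Taking W1 as reference: W2−W1 = (-55, -135, +0.35); W3−W1 = (-165, -125, +0.49).
Determinant of the coordinate differences = (-55)·(-125) − (-165)·(-135) = -15400.
∂h/∂x = [(+0.35)·(-125) − (+0.49)·(-135)] / -15400 = -0.001455
∂h/∂y = [(-55)·(+0.49) − (-165)·(+0.35)] / -15400 = -0.002000
h(295, 400) = 301.65 + (-0.001455)·(25) + (-0.002000)·(90) = 301.65 -0.036 -0.180 = 301.434 ft.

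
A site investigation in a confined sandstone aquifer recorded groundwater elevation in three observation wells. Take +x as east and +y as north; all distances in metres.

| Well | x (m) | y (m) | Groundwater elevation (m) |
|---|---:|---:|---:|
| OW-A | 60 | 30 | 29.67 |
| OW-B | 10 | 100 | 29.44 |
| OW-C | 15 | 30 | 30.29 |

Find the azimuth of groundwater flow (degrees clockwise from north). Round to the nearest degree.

Taking OW-A as reference: OW-B−OW-A = (-50, 70, -0.23); OW-C−OW-A = (-45, 0, +0.62).
Determinant of the coordinate differences = (-50)·0 − (-45)·70 = 3150.
∂h/∂x = [(-0.23)·0 − (+0.62)·70] / 3150 = -0.01378
∂h/∂y = [(-50)·(+0.62) − (-45)·(-0.23)] / 3150 = -0.01313
Flow direction (−∇h) has components (+0.01378 E, +0.01313 N).
Azimuth = atan2(E, N) = atan2(+0.01378, +0.01313) = 46.4° ≈ 046°.

046°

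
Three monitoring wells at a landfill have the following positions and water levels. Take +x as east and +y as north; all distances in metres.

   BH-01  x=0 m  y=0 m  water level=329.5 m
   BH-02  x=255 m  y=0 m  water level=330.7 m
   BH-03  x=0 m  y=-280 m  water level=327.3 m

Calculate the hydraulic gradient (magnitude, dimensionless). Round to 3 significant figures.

∂h/∂x = (330.7 − 329.5) / (255 − 0) = +0.004706
∂h/∂y = (327.3 − 329.5) / (-280 − 0) = +0.007857
|∇h| = √(0.004706² + 0.007857²) = 0.009159

0.00916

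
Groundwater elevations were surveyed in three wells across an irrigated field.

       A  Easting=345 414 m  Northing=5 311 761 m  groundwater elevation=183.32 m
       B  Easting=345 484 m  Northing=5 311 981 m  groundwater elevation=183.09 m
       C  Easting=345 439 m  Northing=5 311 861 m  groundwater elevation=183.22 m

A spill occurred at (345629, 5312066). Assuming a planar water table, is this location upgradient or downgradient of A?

downgradient

With h = a·x + b·y + c and A as origin, the differences give:
  70·a + 220·b = -0.23
  25·a + 100·b = -0.10
Eliminate b (×100 and ×220, subtract): 1500·a = -1.000 → a = ∂h/∂x = -0.0006667
Back-substitute: b = ∂h/∂y = -0.0008333.
Head at (345629, 5312066) = 183.32 + (-0.0006667)·(215) + (-0.0008333)·(305) = 182.92 m.
That is lower than the 183.32 m at A, so the point is downgradient.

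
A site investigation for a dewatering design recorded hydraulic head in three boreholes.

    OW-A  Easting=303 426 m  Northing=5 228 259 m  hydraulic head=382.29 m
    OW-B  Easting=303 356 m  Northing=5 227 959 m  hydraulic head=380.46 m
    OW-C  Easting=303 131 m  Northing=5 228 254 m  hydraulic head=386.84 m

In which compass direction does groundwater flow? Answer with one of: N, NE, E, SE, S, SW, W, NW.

Taking OW-A as reference: OW-B−OW-A = (-70, -300, -1.83); OW-C−OW-A = (-295, -5, +4.55).
Solve a·Δx + b·Δy = Δh: det = (-70)·(-5) − (-295)·(-300) = -88150.
∂h/∂x = [(-1.83)·(-5) − (+4.55)·(-300)] / -88150 = -0.01559
∂h/∂y = [(-70)·(+4.55) − (-295)·(-1.83)] / -88150 = +0.009737
Flow = −∇h = (+0.01559 east, -0.009737 north), which points southeast.

SE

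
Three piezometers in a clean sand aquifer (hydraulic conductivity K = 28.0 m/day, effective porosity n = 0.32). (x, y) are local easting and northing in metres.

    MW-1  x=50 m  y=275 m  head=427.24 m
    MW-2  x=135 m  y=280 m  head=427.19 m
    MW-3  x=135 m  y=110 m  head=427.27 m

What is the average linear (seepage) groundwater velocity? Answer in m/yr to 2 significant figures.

With h = a·x + b·y + c and MW-1 as origin, the differences give:
  85·a + 5·b = -0.05
  85·a + (-165)·b = +0.03
Eliminate b (×(-165) and ×5, subtract): -14450·a = 8.100 → a = ∂h/∂x = -0.0005606
Back-substitute: b = ∂h/∂y = -0.0004706.
|∇h| = √(-0.0005606² + -0.0004706²) = 0.0007319
Seepage velocity v = K·i/n = 28.0 × 0.0007319 / 0.32 = 0.06404 m/day = 23.39 m/yr.

23 m/yr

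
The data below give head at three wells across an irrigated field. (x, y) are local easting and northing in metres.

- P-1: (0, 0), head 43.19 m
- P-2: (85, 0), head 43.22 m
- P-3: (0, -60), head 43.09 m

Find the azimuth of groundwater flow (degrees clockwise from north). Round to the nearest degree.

∂h/∂x = (43.22 − 43.19) / (85 − 0) = +0.0003529
∂h/∂y = (43.09 − 43.19) / (-60 − 0) = +0.001667
Flow direction (−∇h) has components (-0.0003529 E, -0.001667 N).
Azimuth = atan2(E, N) = atan2(-0.0003529, -0.001667) = 192.0° ≈ 192°.

192°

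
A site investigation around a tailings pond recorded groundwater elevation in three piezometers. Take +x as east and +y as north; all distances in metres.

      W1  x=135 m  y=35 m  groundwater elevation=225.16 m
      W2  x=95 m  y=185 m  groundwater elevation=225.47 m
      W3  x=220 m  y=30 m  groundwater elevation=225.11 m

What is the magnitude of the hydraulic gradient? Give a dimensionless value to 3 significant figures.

Differences from W1: to W2 (Δx, Δy, Δh) = (-40, 150, +0.31); to W3 = (85, -5, -0.05).
Solve a·Δx + b·Δy = Δh: det = (-40)·(-5) − 85·150 = -12550.
∂h/∂x = [(+0.31)·(-5) − (-0.05)·150] / -12550 = -0.0004741
∂h/∂y = [(-40)·(-0.05) − 85·(+0.31)] / -12550 = +0.001940
|∇h| = √(-0.0004741² + 0.001940²) = 0.001997

0.00200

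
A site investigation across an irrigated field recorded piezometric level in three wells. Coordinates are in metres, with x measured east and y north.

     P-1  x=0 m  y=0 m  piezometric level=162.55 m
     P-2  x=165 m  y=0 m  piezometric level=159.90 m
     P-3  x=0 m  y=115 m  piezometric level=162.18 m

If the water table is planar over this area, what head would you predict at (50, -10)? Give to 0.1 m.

161.8 m

∂h/∂x = (159.90 − 162.55) / (165 − 0) = -0.01606
∂h/∂y = (162.18 − 162.55) / (115 − 0) = -0.003217
h(50, -10) = 162.55 + (-0.01606)·(50) + (-0.003217)·(-10) = 162.55 -0.803 +0.032 = 161.779 m.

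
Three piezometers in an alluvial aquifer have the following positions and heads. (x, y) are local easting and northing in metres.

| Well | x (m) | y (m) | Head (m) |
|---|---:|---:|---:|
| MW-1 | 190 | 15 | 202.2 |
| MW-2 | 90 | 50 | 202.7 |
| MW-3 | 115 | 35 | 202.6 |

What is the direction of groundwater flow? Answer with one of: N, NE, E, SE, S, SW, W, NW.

Taking MW-1 as reference: MW-2−MW-1 = (-100, 35, +0.5); MW-3−MW-1 = (-75, 20, +0.4).
Determinant of the coordinate differences = (-100)·20 − (-75)·35 = 625.
∂h/∂x = [(+0.5)·20 − (+0.4)·35] / 625 = -0.006400
∂h/∂y = [(-100)·(+0.4) − (-75)·(+0.5)] / 625 = -0.004000
Flow = −∇h = (+0.006400 east, +0.004000 north), which points northeast.

NE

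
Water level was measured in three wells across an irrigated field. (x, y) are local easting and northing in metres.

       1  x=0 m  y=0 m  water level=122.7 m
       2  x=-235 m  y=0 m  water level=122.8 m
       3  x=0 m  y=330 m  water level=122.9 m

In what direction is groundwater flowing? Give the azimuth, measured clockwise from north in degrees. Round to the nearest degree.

∂h/∂x = (122.8 − 122.7) / (-235 − 0) = -0.0004255
∂h/∂y = (122.9 − 122.7) / (330 − 0) = +0.0006061
Flow direction (−∇h) has components (+0.0004255 E, -0.0006061 N).
Azimuth = atan2(E, N) = atan2(+0.0004255, -0.0006061) = 144.9° ≈ 145°.

145°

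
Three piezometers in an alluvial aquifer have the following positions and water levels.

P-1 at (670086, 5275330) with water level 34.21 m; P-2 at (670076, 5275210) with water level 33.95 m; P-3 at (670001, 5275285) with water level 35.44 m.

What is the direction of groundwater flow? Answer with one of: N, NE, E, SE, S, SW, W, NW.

With h = a·x + b·y + c and P-1 as origin, the differences give:
  (-10)·a + (-120)·b = -0.26
  (-85)·a + (-45)·b = +1.23
Eliminate b (×(-45) and ×(-120), subtract): -9750·a = 159.300 → a = ∂h/∂x = -0.01634
Back-substitute: b = ∂h/∂y = +0.003528.
Flow = −∇h = (+0.01634 east, -0.003528 north), which points east.

E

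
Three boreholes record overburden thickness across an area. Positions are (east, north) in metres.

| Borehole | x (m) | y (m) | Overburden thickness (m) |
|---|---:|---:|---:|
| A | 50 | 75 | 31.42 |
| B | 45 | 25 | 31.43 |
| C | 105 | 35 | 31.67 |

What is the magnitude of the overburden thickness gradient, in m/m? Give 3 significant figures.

With d = a·x + b·y + c and A as origin, the differences give:
  (-5)·a + (-50)·b = +0.01
  55·a + (-40)·b = +0.25
Eliminate b (×(-40) and ×(-50), subtract): 2950·a = 12.100 → a = ∂d/∂x = +0.004102
Back-substitute: b = ∂d/∂y = -0.0006102.
|∇f| = √(0.004102² + -0.0006102²) = 0.004147 m/m

0.00415 m/m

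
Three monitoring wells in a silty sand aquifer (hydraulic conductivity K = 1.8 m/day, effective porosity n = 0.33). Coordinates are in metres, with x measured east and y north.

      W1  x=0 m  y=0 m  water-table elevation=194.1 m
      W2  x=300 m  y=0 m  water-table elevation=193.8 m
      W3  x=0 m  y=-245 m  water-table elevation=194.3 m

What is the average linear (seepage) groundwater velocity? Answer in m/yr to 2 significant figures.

2.6 m/yr

∂h/∂x = (193.8 − 194.1) / (300 − 0) = -0.0010000
∂h/∂y = (194.3 − 194.1) / (-245 − 0) = -0.0008163
|∇h| = √(-0.0010000² + -0.0008163²) = 0.001291
Seepage velocity v = K·i/n = 1.8 × 0.001291 / 0.33 = 0.007042 m/day = 2.572 m/yr.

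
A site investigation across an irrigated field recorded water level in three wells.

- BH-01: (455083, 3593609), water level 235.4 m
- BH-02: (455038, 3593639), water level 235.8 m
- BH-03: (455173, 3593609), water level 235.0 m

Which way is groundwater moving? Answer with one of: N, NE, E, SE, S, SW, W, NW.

With h = a·x + b·y + c and BH-01 as origin, the differences give:
  (-45)·a + 30·b = +0.4
  90·a + 0·b = -0.4
Eliminate b (×0 and ×30, subtract): -2700·a = 12.00 → a = ∂h/∂x = -0.004444
Back-substitute: b = ∂h/∂y = +0.006667.
Flow = −∇h = (+0.004444 east, -0.006667 north), which points southeast.

SE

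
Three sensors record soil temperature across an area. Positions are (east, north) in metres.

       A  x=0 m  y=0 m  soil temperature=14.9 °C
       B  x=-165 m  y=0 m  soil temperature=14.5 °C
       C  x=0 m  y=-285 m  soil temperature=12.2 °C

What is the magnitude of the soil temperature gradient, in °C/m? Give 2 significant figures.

∂T/∂x = (14.5 − 14.9) / (-165 − 0) = +0.002424
∂T/∂y = (12.2 − 14.9) / (-285 − 0) = +0.009474
|∇f| = √(0.002424² + 0.009474²) = 0.009779 °C/m

0.0098 °C/m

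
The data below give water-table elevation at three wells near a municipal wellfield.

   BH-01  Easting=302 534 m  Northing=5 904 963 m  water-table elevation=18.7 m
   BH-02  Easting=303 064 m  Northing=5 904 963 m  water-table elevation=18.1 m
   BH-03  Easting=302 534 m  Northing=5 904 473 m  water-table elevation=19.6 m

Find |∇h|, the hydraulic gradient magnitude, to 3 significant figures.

∂h/∂x = (18.1 − 18.7) / (303064 − 302534) = -0.001132
∂h/∂y = (19.6 − 18.7) / (5904473 − 5904963) = -0.001837
|∇h| = √(-0.001132² + -0.001837²) = 0.002158

0.00216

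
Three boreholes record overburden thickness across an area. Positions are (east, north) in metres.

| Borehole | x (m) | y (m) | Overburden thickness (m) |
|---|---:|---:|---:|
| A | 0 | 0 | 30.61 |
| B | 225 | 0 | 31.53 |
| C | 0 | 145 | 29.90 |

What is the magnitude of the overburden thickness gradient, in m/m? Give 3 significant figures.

0.00638 m/m

∂d/∂x = (31.53 − 30.61) / (225 − 0) = +0.004089
∂d/∂y = (29.90 − 30.61) / (145 − 0) = -0.004897
|∇f| = √(0.004089² + -0.004897²) = 0.00638 m/m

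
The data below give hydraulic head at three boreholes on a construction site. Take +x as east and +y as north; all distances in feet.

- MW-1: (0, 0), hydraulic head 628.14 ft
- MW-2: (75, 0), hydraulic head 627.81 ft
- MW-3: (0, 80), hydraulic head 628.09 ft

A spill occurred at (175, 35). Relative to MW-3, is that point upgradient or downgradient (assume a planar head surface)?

∂h/∂x = (627.81 − 628.14) / (75 − 0) = -0.004400
∂h/∂y = (628.09 − 628.14) / (80 − 0) = -0.0006250
Head at (175, 35) = 628.14 + (-0.004400)·(175) + (-0.0006250)·(35) = 627.35 ft.
That is lower than the 628.09 ft at MW-3, so the point is downgradient.

downgradient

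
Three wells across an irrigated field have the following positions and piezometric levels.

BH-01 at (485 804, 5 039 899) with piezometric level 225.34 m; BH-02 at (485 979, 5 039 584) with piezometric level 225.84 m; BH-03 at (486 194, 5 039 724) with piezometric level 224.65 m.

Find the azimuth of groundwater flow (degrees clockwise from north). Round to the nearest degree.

Differences from BH-01: to BH-02 (Δx, Δy, Δh) = (175, -315, +0.50); to BH-03 = (390, -175, -0.69).
Determinant of the coordinate differences = 175·(-175) − 390·(-315) = 92225.
∂h/∂x = [(+0.50)·(-175) − (-0.69)·(-315)] / 92225 = -0.003306
∂h/∂y = [175·(-0.69) − 390·(+0.50)] / 92225 = -0.003424
Flow direction (−∇h) has components (+0.003306 E, +0.003424 N).
Azimuth = atan2(E, N) = atan2(+0.003306, +0.003424) = 44.0° ≈ 044°.

044°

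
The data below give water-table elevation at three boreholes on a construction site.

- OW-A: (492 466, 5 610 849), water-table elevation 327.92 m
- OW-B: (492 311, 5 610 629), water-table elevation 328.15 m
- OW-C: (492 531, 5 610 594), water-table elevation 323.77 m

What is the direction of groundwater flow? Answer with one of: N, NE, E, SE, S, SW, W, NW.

With h = a·x + b·y + c and OW-A as origin, the differences give:
  (-155)·a + (-220)·b = +0.23
  65·a + (-255)·b = -4.15
Eliminate b (×(-255) and ×(-220), subtract): 53825·a = -971.650 → a = ∂h/∂x = -0.01805
Back-substitute: b = ∂h/∂y = +0.01167.
Flow = −∇h = (+0.01805 east, -0.01167 north), which points southeast.

SE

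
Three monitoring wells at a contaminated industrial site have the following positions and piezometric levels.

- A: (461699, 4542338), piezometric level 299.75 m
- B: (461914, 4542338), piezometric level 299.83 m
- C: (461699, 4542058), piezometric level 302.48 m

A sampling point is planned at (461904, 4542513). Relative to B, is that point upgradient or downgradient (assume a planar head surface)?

∂h/∂x = (299.83 − 299.75) / (461914 − 461699) = +0.0003721
∂h/∂y = (302.48 − 299.75) / (4542058 − 4542338) = -0.009750
Head at (461904, 4542513) = 299.75 + (+0.0003721)·(205) + (-0.009750)·(175) = 298.12 m.
That is lower than the 299.83 m at B, so the point is downgradient.

downgradient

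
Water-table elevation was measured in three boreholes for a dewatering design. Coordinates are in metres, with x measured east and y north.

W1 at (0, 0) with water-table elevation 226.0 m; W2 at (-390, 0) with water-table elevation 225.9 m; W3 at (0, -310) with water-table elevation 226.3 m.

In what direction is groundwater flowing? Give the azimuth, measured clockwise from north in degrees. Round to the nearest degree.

∂h/∂x = (225.9 − 226.0) / (-390 − 0) = +0.0002564
∂h/∂y = (226.3 − 226.0) / (-310 − 0) = -0.0009677
Flow direction (−∇h) has components (-0.0002564 E, +0.0009677 N).
Azimuth = atan2(E, N) = atan2(-0.0002564, +0.0009677) = 345.2° ≈ 345°.

345°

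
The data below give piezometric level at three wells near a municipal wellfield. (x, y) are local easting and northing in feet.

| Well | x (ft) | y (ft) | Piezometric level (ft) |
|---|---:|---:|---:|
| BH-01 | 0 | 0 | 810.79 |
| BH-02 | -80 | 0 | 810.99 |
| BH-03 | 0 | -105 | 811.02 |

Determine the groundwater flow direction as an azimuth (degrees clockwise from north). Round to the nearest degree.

∂h/∂x = (810.99 − 810.79) / (-80 − 0) = -0.002500
∂h/∂y = (811.02 − 810.79) / (-105 − 0) = -0.002190
Flow direction (−∇h) has components (+0.002500 E, +0.002190 N).
Azimuth = atan2(E, N) = atan2(+0.002500, +0.002190) = 48.8° ≈ 049°.

049°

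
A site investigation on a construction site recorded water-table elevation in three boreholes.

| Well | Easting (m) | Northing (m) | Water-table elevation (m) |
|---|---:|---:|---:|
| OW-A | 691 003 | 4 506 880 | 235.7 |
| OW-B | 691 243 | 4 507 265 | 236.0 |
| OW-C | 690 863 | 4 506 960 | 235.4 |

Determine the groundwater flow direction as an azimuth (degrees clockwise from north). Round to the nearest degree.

Three-point gradient (reference OW-A): Δ to OW-B = (240, 385, +0.3), Δ to OW-C = (-140, 80, -0.3).
∂h/∂x = +0.001908, ∂h/∂y = -0.0004104 (det = 73100).
Flow direction (−∇h) has components (-0.001908 E, +0.0004104 N).
Azimuth = atan2(E, N) = atan2(-0.001908, +0.0004104) = 282.1° ≈ 282°.

282°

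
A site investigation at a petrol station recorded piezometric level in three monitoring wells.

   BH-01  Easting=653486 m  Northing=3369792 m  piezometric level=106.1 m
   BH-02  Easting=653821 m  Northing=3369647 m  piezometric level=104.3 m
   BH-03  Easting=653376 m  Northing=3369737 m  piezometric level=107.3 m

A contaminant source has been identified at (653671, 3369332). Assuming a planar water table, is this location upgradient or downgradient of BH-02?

upgradient

With h = a·x + b·y + c and BH-01 as origin, the differences give:
  335·a + (-145)·b = -1.8
  (-110)·a + (-55)·b = +1.2
Eliminate b (×(-55) and ×(-145), subtract): -34375·a = 273.00 → a = ∂h/∂x = -0.007942
Back-substitute: b = ∂h/∂y = -0.005935.
Head at (653671, 3369332) = 106.1 + (-0.007942)·(185) + (-0.005935)·(-460) = 107.36 m.
That is higher than the 104.3 m at BH-02, so the point is upgradient.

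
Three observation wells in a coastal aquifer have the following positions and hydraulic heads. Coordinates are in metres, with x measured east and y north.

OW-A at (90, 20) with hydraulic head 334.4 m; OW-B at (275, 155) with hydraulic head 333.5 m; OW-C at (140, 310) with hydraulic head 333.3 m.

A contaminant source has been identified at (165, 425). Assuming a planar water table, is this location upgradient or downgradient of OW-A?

downgradient

Taking OW-A as reference: OW-B−OW-A = (185, 135, -0.9); OW-C−OW-A = (50, 290, -1.1).
Solve a·Δx + b·Δy = Δh: det = 185·290 − 50·135 = 46900.
∂h/∂x = [(-0.9)·290 − (-1.1)·135] / 46900 = -0.002399
∂h/∂y = [185·(-1.1) − 50·(-0.9)] / 46900 = -0.003380
Head at (165, 425) = 334.4 + (-0.002399)·(75) + (-0.003380)·(405) = 332.85 m.
That is lower than the 334.4 m at OW-A, so the point is downgradient.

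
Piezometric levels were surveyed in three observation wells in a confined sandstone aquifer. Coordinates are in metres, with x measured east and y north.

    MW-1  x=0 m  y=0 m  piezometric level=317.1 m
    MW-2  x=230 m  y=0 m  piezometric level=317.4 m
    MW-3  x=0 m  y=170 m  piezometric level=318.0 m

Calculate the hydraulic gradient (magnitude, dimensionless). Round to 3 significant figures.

0.00545

∂h/∂x = (317.4 − 317.1) / (230 − 0) = +0.001304
∂h/∂y = (318.0 − 317.1) / (170 − 0) = +0.005294
|∇h| = √(0.001304² + 0.005294²) = 0.005452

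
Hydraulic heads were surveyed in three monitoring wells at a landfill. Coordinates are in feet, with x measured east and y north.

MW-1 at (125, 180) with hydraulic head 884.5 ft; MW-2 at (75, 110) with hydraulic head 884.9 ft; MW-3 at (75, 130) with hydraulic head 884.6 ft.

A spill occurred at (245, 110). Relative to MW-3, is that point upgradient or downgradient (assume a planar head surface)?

upgradient

Taking MW-1 as reference: MW-2−MW-1 = (-50, -70, +0.4); MW-3−MW-1 = (-50, -50, +0.1).
Solve a·Δx + b·Δy = Δh: det = (-50)·(-50) − (-50)·(-70) = -1000.
∂h/∂x = [(+0.4)·(-50) − (+0.1)·(-70)] / -1000 = +0.01300
∂h/∂y = [(-50)·(+0.1) − (-50)·(+0.4)] / -1000 = -0.01500
Head at (245, 110) = 884.5 + (+0.01300)·(120) + (-0.01500)·(-70) = 887.11 ft.
That is higher than the 884.6 ft at MW-3, so the point is upgradient.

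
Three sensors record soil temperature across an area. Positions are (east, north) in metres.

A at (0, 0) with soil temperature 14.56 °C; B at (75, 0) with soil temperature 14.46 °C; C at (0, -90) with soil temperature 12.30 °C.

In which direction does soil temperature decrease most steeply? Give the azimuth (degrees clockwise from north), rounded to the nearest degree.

∂T/∂x = (14.46 − 14.56) / (75 − 0) = -0.001333
∂T/∂y = (12.30 − 14.56) / (-90 − 0) = +0.02511
Steepest decrease is along −∇f: components (+0.001333 E, -0.02511 N).
Azimuth = atan2(+0.001333, -0.02511) = 177.0° ≈ 177°.

177°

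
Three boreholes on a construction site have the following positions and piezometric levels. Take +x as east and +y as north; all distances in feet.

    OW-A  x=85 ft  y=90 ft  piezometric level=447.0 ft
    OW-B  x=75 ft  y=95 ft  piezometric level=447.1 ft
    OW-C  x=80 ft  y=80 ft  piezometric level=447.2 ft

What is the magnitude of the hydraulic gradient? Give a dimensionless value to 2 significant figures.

0.020

Differences from OW-A: to OW-B (Δx, Δy, Δh) = (-10, 5, +0.1); to OW-C = (-5, -10, +0.2).
Solve a·Δx + b·Δy = Δh: det = (-10)·(-10) − (-5)·5 = 125.
∂h/∂x = [(+0.1)·(-10) − (+0.2)·5] / 125 = -0.01600
∂h/∂y = [(-10)·(+0.2) − (-5)·(+0.1)] / 125 = -0.01200
|∇h| = √(-0.01600² + -0.01200²) = 0.02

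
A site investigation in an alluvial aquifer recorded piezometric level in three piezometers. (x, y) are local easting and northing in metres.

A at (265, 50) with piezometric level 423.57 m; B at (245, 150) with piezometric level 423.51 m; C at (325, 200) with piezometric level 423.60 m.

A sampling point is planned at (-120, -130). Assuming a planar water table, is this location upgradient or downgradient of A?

Three-point gradient (reference A): Δ to B = (-20, 100, -0.06), Δ to C = (60, 150, +0.03).
∂h/∂x = +0.001333, ∂h/∂y = -0.0003333 (det = -9000).
Head at (-120, -130) = 423.57 + (+0.001333)·(-385) + (-0.0003333)·(-180) = 423.12 m.
That is lower than the 423.57 m at A, so the point is downgradient.

downgradient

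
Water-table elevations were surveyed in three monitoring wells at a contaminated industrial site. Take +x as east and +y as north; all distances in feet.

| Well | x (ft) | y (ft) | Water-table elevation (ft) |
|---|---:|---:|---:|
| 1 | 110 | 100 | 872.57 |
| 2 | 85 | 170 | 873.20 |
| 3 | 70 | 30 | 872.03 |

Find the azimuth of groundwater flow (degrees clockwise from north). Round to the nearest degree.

With h = a·x + b·y + c and 1 as origin, the differences give:
  (-25)·a + 70·b = +0.63
  (-40)·a + (-70)·b = -0.54
Eliminate b (×(-70) and ×70, subtract): 4550·a = -6.300 → a = ∂h/∂x = -0.001385
Back-substitute: b = ∂h/∂y = +0.008505.
Flow direction (−∇h) has components (+0.001385 E, -0.008505 N).
Azimuth = atan2(E, N) = atan2(+0.001385, -0.008505) = 170.8° ≈ 171°.

171°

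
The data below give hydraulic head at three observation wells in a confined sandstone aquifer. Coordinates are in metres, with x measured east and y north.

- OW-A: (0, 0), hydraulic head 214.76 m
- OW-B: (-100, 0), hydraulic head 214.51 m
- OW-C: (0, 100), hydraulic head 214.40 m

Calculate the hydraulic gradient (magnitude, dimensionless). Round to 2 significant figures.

0.0044

∂h/∂x = (214.51 − 214.76) / (-100 − 0) = +0.002500
∂h/∂y = (214.40 − 214.76) / (100 − 0) = -0.003600
|∇h| = √(0.002500² + -0.003600²) = 0.004383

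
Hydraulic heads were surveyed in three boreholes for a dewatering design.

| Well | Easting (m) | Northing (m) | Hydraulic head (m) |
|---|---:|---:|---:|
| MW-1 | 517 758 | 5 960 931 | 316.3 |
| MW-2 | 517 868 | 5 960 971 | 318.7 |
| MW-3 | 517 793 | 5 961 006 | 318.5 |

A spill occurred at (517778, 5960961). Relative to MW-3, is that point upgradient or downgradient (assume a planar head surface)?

Differences from MW-1: to MW-2 (Δx, Δy, Δh) = (110, 40, +2.4); to MW-3 = (35, 75, +2.2).
Solve a·Δx + b·Δy = Δh: det = 110·75 − 35·40 = 6850.
∂h/∂x = [(+2.4)·75 − (+2.2)·40] / 6850 = +0.01343
∂h/∂y = [110·(+2.2) − 35·(+2.4)] / 6850 = +0.02307
Head at (517778, 5960961) = 316.3 + (+0.01343)·(20) + (+0.02307)·(30) = 317.26 m.
That is lower than the 318.5 m at MW-3, so the point is downgradient.

downgradient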